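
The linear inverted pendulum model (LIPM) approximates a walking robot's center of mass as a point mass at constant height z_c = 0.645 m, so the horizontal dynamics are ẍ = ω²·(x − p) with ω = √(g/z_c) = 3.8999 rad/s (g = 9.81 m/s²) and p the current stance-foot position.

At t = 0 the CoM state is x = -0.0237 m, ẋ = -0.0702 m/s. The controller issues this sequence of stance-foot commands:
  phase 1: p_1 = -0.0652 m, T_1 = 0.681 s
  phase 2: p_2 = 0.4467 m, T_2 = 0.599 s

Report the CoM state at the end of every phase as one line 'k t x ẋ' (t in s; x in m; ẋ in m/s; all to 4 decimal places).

1 0.6810 0.1042 0.6442
2 1.2800 -0.4947 -3.4800

phase 1: p=-0.0652, T=0.681, ωT=2.655832, cosh=7.153533, sinh=7.083292; start (x,ẋ)=(-0.023700, -0.070200) → end (x,ẋ)=(0.104169, 0.644223)
phase 2: p=0.4467, T=0.599, ωT=2.336040, cosh=5.218460, sinh=5.121750; start (x,ẋ)=(0.104169, 0.644223) → end (x,ẋ)=(-0.494723, -3.479965)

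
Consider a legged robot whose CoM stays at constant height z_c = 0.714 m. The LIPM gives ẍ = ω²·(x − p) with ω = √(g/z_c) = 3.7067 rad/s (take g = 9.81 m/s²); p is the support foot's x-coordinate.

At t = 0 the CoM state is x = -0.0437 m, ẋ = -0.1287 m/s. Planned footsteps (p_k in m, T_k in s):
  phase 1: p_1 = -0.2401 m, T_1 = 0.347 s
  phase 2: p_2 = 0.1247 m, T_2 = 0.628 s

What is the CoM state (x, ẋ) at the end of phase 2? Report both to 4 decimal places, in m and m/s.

phase 1: p=-0.2401, T=0.347, ωT=1.286225, cosh=1.947705, sinh=1.671393; start (x,ẋ)=(-0.043700, -0.128700) → end (x,ẋ)=(0.084397, 0.966098)
phase 2: p=0.1247, T=0.628, ωT=2.327808, cosh=5.176471, sinh=5.078962; start (x,ẋ)=(0.084397, 0.966098) → end (x,ẋ)=(1.239830, 4.242225)

x = 1.2398, ẋ = 4.2422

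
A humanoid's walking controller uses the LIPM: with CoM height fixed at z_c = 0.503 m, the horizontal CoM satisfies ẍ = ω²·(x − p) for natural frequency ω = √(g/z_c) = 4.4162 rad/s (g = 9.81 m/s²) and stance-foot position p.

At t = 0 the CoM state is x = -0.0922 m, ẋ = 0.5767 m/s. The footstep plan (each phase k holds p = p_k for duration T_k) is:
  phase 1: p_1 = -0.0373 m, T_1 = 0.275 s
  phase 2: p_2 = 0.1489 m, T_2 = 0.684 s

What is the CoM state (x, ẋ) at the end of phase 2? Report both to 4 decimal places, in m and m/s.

phase 1: p=-0.0373, T=0.275, ωT=1.214455, cosh=1.832665, sinh=1.535793; start (x,ẋ)=(-0.092200, 0.576700) → end (x,ẋ)=(0.062642, 0.684546)
phase 2: p=0.1489, T=0.684, ωT=3.020681, cosh=10.277007, sinh=10.228239; start (x,ẋ)=(0.062642, 0.684546) → end (x,ẋ)=(0.847882, 3.138807)

x = 0.8479, ẋ = 3.1388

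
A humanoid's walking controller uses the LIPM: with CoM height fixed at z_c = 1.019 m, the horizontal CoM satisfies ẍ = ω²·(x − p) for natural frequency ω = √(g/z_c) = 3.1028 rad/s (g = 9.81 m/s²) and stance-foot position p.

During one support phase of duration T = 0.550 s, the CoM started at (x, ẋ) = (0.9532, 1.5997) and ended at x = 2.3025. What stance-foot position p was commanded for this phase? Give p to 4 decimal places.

p = 0.9663

ωT = 3.1028·0.550 = 1.706540; cosh(ωT) = 2.845679, sinh(ωT) = 2.664186
x(T) = p + (x₀−p)·cosh(ωT) + (ẋ₀/ω)·sinh(ωT) ⇒ p·(1 − cosh) = x(T) − x₀·cosh − (ẋ₀/ω)·sinh
numerator   = 2.3025 − (0.9532)·2.845679 − (1.5997/3.1028)·2.664186 = -1.783566
denominator = 1 − 2.845679 = -1.845679
p = -1.783566 / -1.845679 = 0.9663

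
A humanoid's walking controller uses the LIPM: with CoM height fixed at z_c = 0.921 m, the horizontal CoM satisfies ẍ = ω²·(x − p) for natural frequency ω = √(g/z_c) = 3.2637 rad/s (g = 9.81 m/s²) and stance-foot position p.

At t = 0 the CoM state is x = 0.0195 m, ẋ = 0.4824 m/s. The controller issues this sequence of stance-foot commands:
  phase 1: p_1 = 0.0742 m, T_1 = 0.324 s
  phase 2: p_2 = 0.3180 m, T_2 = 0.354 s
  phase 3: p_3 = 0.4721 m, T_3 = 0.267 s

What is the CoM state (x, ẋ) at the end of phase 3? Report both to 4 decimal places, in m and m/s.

phase 1: p=0.0742, T=0.324, ωT=1.057439, cosh=1.613166, sinh=1.265822; start (x,ẋ)=(0.019500, 0.482400) → end (x,ẋ)=(0.173058, 0.552211)
phase 2: p=0.3180, T=0.354, ωT=1.155350, cosh=1.745041, sinh=1.430093; start (x,ẋ)=(0.173058, 0.552211) → end (x,ẋ)=(0.307039, 0.287130)
phase 3: p=0.4721, T=0.267, ωT=0.871408, cosh=1.404318, sinh=0.985956; start (x,ẋ)=(0.307039, 0.287130) → end (x,ẋ)=(0.327043, -0.127922)

x = 0.3270, ẋ = -0.1279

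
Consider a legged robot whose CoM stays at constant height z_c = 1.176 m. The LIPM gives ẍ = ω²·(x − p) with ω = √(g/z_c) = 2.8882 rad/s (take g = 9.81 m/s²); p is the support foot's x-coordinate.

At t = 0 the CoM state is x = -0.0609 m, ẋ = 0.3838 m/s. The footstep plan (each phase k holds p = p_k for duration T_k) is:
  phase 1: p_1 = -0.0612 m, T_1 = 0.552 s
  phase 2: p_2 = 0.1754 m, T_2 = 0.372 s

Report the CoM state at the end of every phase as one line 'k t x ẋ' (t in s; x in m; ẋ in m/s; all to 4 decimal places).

phase 1: p=-0.0612, T=0.552, ωT=1.594286, cosh=2.563933, sinh=2.360880; start (x,ẋ)=(-0.060900, 0.383800) → end (x,ẋ)=(0.253296, 0.986083)
phase 2: p=0.1754, T=0.372, ωT=1.074410, cosh=1.634882, sinh=1.293383; start (x,ẋ)=(0.253296, 0.986083) → end (x,ẋ)=(0.744335, 1.903115)

1 0.5520 0.2533 0.9861
2 0.9240 0.7443 1.9031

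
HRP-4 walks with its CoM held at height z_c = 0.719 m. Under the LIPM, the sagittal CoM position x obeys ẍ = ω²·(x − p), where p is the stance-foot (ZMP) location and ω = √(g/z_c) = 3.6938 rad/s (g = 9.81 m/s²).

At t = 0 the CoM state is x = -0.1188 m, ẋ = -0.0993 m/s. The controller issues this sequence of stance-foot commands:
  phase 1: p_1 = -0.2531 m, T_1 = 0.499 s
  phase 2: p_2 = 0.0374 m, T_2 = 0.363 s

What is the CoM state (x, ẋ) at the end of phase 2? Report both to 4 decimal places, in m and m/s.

phase 1: p=-0.2531, T=0.499, ωT=1.843206, cosh=3.237534, sinh=3.079225; start (x,ẋ)=(-0.118800, -0.099300) → end (x,ẋ)=(0.098922, 1.206047)
phase 2: p=0.0374, T=0.363, ωT=1.340849, cosh=2.041956, sinh=1.780333; start (x,ẋ)=(0.098922, 1.206047) → end (x,ẋ)=(0.744315, 2.867277)

x = 0.7443, ẋ = 2.8673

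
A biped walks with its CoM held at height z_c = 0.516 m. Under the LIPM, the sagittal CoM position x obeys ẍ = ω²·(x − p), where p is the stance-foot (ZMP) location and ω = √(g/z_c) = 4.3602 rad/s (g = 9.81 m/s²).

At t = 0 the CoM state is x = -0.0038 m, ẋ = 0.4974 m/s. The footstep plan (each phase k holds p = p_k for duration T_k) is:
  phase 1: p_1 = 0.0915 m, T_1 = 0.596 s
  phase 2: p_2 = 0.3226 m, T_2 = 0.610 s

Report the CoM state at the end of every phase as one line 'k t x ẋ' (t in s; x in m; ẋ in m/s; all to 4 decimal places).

phase 1: p=0.0915, T=0.596, ωT=2.598679, cosh=6.760169, sinh=6.685798; start (x,ẋ)=(-0.003800, 0.497400) → end (x,ẋ)=(0.209954, 0.584378)
phase 2: p=0.3226, T=0.610, ωT=2.659722, cosh=7.181141, sinh=7.111174; start (x,ẋ)=(0.209954, 0.584378) → end (x,ẋ)=(0.466751, 0.703781)

1 0.5960 0.2100 0.5844
2 1.2060 0.4668 0.7038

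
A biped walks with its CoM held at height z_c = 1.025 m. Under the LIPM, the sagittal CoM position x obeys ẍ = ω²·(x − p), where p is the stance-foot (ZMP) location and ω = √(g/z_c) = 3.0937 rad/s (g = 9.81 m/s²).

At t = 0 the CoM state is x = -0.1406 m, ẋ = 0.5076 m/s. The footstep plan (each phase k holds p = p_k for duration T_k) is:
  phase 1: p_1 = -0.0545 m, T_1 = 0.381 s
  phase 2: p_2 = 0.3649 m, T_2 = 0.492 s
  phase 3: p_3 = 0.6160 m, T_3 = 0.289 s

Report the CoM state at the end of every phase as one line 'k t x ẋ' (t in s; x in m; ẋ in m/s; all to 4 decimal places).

phase 1: p=-0.0545, T=0.381, ωT=1.178700, cosh=1.778912, sinh=1.471233; start (x,ẋ)=(-0.140600, 0.507600) → end (x,ẋ)=(0.033729, 0.511087)
phase 2: p=0.3649, T=0.492, ωT=1.522100, cosh=2.400046, sinh=2.181793; start (x,ẋ)=(0.033729, 0.511087) → end (x,ẋ)=(-0.069488, -1.008711)
phase 3: p=0.6160, T=0.289, ωT=0.894079, cosh=1.427034, sinh=1.018050; start (x,ẋ)=(-0.069488, -1.008711) → end (x,ẋ)=(-0.694154, -3.598439)

1 0.3810 0.0337 0.5111
2 0.8730 -0.0695 -1.0087
3 1.1620 -0.6942 -3.5984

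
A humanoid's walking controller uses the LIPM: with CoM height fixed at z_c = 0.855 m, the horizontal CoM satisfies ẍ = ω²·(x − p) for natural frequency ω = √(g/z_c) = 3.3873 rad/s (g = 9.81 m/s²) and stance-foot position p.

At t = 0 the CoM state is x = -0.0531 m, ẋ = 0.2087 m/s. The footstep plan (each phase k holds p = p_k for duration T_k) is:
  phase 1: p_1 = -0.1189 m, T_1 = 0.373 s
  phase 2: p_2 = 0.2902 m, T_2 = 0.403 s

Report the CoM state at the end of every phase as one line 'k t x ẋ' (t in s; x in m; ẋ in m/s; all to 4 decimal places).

phase 1: p=-0.1189, T=0.373, ωT=1.263463, cosh=1.910162, sinh=1.627489; start (x,ẋ)=(-0.053100, 0.208700) → end (x,ẋ)=(0.107062, 0.761393)
phase 2: p=0.2902, T=0.403, ωT=1.365082, cosh=2.085702, sinh=1.830342; start (x,ẋ)=(0.107062, 0.761393) → end (x,ẋ)=(0.319651, 0.452599)

1 0.3730 0.1071 0.7614
2 0.7760 0.3197 0.4526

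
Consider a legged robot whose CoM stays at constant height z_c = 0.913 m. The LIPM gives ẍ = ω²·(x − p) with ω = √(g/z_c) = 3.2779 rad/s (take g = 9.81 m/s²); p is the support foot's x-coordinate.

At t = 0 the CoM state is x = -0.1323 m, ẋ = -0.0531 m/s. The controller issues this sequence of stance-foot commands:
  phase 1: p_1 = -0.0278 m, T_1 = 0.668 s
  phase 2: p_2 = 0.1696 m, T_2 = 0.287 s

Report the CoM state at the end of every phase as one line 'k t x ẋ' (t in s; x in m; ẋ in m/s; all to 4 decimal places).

1 0.6680 -0.5718 -1.7507
2 0.9550 -1.5047 -5.2230

phase 1: p=-0.0278, T=0.668, ωT=2.189637, cosh=4.521965, sinh=4.410007; start (x,ẋ)=(-0.132300, -0.053100) → end (x,ẋ)=(-0.571785, -1.750723)
phase 2: p=0.1696, T=0.287, ωT=0.940757, cosh=1.476126, sinh=1.085794; start (x,ẋ)=(-0.571785, -1.750723) → end (x,ẋ)=(-1.504699, -5.222969)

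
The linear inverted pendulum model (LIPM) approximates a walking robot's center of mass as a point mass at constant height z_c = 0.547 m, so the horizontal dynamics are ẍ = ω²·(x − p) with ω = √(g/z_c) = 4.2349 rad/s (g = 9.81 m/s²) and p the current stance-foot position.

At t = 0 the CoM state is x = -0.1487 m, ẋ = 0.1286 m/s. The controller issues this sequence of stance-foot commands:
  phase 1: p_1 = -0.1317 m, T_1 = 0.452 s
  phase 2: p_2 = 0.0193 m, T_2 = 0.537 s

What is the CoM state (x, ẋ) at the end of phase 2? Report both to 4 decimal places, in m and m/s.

phase 1: p=-0.1317, T=0.452, ωT=1.914175, cosh=3.464402, sinh=3.316939; start (x,ẋ)=(-0.148700, 0.128600) → end (x,ẋ)=(-0.089870, 0.206725)
phase 2: p=0.0193, T=0.537, ωT=2.274141, cosh=4.911227, sinh=4.808342; start (x,ẋ)=(-0.089870, 0.206725) → end (x,ẋ)=(-0.282143, -1.207746)

x = -0.2821, ẋ = -1.2077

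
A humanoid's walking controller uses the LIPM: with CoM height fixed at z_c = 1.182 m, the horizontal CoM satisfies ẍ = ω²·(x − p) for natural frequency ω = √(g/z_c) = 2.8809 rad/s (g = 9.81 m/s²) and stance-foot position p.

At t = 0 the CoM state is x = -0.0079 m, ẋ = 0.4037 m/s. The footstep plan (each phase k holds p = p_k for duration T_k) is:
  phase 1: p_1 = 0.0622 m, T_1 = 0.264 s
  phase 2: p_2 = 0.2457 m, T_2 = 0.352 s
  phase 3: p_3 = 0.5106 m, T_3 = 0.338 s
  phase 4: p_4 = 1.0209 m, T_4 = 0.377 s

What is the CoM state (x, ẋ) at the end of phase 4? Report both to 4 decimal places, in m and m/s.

x = -1.2477, ẋ = -5.9046

phase 1: p=0.0622, T=0.264, ωT=0.760558, cosh=1.303437, sinh=0.836032; start (x,ẋ)=(-0.007900, 0.403700) → end (x,ẋ)=(0.087982, 0.357360)
phase 2: p=0.2457, T=0.352, ωT=1.014077, cosh=1.559777, sinh=1.197040; start (x,ẋ)=(0.087982, 0.357360) → end (x,ẋ)=(0.148181, 0.013503)
phase 3: p=0.5106, T=0.338, ωT=0.973744, cosh=1.512753, sinh=1.135087; start (x,ẋ)=(0.148181, 0.013503) → end (x,ẋ)=(-0.032329, -1.164707)
phase 4: p=1.0209, T=0.377, ωT=1.086099, cosh=1.650113, sinh=1.312582; start (x,ẋ)=(-0.032329, -1.164707) → end (x,ẋ)=(-1.247706, -5.904599)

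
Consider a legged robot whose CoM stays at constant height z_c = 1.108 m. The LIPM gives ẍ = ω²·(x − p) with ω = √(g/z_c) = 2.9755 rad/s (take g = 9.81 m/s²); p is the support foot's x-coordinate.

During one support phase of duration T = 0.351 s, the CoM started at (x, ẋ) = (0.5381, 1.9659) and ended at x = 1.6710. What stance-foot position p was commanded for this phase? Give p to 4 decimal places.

p = 0.0180

ωT = 2.9755·0.351 = 1.044400; cosh(ωT) = 1.596799, sinh(ωT) = 1.244896
x(T) = p + (x₀−p)·cosh(ωT) + (ẋ₀/ω)·sinh(ωT) ⇒ p·(1 − cosh) = x(T) − x₀·cosh − (ẋ₀/ω)·sinh
numerator   = 1.6710 − (0.5381)·1.596799 − (1.9659/2.9755)·1.244896 = -0.010735
denominator = 1 − 1.596799 = -0.596799
p = -0.010735 / -0.596799 = 0.0180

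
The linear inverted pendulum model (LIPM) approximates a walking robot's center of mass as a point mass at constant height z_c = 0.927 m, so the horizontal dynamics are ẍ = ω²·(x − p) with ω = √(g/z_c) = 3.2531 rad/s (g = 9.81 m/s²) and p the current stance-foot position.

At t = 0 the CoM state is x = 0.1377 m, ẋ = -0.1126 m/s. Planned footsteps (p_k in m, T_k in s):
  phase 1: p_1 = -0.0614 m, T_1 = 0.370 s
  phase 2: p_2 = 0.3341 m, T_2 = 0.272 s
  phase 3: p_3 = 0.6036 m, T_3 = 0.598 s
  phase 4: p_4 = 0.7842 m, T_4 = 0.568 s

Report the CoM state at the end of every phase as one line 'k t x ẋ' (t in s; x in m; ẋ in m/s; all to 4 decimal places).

1 0.3700 0.2477 0.7774
2 0.6420 0.4518 0.8198
3 1.2400 0.9253 1.2343
4 1.8080 2.4169 5.4336

phase 1: p=-0.0614, T=0.370, ωT=1.203647, cosh=1.816173, sinh=1.516075; start (x,ẋ)=(0.137700, -0.112600) → end (x,ẋ)=(0.247724, 0.777449)
phase 2: p=0.3341, T=0.272, ωT=0.884843, cosh=1.417692, sinh=1.004913; start (x,ẋ)=(0.247724, 0.777449) → end (x,ẋ)=(0.451806, 0.819812)
phase 3: p=0.6036, T=0.598, ωT=1.945354, cosh=3.569522, sinh=3.426585; start (x,ẋ)=(0.451806, 0.819812) → end (x,ẋ)=(0.925302, 1.234291)
phase 4: p=0.7842, T=0.568, ωT=1.847761, cosh=3.251592, sinh=3.094002; start (x,ẋ)=(0.925302, 1.234291) → end (x,ẋ)=(2.416930, 5.433611)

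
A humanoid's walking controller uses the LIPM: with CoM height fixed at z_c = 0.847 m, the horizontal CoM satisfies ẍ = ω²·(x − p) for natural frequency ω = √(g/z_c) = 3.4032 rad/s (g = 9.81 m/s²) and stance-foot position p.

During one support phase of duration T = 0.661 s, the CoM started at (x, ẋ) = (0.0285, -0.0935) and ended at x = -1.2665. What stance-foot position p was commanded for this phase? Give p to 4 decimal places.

p = 0.3359

ωT = 3.4032·0.661 = 2.249515; cosh(ωT) = 4.794294, sinh(ωT) = 4.688843
x(T) = p + (x₀−p)·cosh(ωT) + (ẋ₀/ω)·sinh(ωT) ⇒ p·(1 − cosh) = x(T) − x₀·cosh − (ẋ₀/ω)·sinh
numerator   = -1.2665 − (0.0285)·4.794294 − (-0.0935/3.4032)·4.688843 = -1.274315
denominator = 1 − 4.794294 = -3.794294
p = -1.274315 / -3.794294 = 0.3359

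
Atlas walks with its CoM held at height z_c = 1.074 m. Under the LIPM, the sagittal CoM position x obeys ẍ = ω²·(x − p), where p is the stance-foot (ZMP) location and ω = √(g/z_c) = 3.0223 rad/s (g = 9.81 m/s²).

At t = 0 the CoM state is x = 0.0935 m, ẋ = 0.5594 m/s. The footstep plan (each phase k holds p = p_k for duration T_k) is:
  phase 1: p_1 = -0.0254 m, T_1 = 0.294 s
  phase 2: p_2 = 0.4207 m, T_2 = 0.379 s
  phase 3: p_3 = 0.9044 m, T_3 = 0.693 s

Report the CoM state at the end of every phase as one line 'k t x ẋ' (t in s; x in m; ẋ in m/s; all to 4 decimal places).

1 0.2940 0.3306 1.1582
2 0.6730 0.8061 1.6199
3 1.3660 2.6428 5.4899

phase 1: p=-0.0254, T=0.294, ωT=0.888556, cosh=1.421433, sinh=1.010184; start (x,ẋ)=(0.093500, 0.559400) → end (x,ẋ)=(0.330584, 1.158160)
phase 2: p=0.4207, T=0.379, ωT=1.145452, cosh=1.730971, sinh=1.412890; start (x,ẋ)=(0.330584, 1.158160) → end (x,ẋ)=(0.806139, 1.619931)
phase 3: p=0.9044, T=0.693, ωT=2.094454, cosh=4.122071, sinh=3.998934; start (x,ẋ)=(0.806139, 1.619931) → end (x,ẋ)=(2.642759, 5.489885)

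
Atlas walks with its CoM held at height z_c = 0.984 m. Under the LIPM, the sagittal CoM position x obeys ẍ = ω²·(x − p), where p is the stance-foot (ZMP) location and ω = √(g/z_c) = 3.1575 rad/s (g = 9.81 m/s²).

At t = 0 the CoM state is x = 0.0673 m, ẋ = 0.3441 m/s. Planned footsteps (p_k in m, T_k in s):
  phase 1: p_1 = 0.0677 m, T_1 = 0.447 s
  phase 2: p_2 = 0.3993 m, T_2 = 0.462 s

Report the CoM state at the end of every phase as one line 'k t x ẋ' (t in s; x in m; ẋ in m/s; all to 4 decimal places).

1 0.4470 0.2770 0.7452
2 0.9090 0.6023 0.9039

phase 1: p=0.0677, T=0.447, ωT=1.411403, cosh=2.172753, sinh=1.928951; start (x,ẋ)=(0.067300, 0.344100) → end (x,ẋ)=(0.277045, 0.745208)
phase 2: p=0.3993, T=0.462, ωT=1.458765, cosh=2.266584, sinh=2.034061; start (x,ẋ)=(0.277045, 0.745208) → end (x,ẋ)=(0.602262, 0.903890)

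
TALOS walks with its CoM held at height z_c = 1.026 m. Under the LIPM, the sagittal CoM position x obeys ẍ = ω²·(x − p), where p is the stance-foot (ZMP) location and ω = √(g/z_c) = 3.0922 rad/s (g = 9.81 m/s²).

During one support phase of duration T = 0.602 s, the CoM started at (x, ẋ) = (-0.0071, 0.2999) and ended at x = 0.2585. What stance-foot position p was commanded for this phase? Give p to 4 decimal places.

ωT = 3.0922·0.602 = 1.861504; cosh(ωT) = 3.294423, sinh(ωT) = 3.138985
x(T) = p + (x₀−p)·cosh(ωT) + (ẋ₀/ω)·sinh(ωT) ⇒ p·(1 − cosh) = x(T) − x₀·cosh − (ẋ₀/ω)·sinh
numerator   = 0.2585 − (-0.0071)·3.294423 − (0.2999/3.0922)·3.138985 = -0.022547
denominator = 1 − 3.294423 = -2.294423
p = -0.022547 / -2.294423 = 0.0098

p = 0.0098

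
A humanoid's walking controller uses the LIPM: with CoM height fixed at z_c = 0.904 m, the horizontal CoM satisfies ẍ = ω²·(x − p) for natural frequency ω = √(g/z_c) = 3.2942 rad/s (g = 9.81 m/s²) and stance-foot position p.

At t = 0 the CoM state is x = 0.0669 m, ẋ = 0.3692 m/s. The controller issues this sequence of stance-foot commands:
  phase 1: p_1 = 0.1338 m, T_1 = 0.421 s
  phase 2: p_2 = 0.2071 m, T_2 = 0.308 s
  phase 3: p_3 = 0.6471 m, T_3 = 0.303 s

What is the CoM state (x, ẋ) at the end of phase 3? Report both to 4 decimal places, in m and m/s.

phase 1: p=0.1338, T=0.421, ωT=1.386858, cosh=2.126058, sinh=1.876198; start (x,ẋ)=(0.066900, 0.369200) → end (x,ẋ)=(0.201843, 0.371460)
phase 2: p=0.2071, T=0.308, ωT=1.014614, cosh=1.560420, sinh=1.197877; start (x,ẋ)=(0.201843, 0.371460) → end (x,ẋ)=(0.333972, 0.558890)
phase 3: p=0.6471, T=0.303, ωT=0.998143, cosh=1.540900, sinh=1.172337; start (x,ẋ)=(0.333972, 0.558890) → end (x,ẋ)=(0.363498, -0.348079)

x = 0.3635, ẋ = -0.3481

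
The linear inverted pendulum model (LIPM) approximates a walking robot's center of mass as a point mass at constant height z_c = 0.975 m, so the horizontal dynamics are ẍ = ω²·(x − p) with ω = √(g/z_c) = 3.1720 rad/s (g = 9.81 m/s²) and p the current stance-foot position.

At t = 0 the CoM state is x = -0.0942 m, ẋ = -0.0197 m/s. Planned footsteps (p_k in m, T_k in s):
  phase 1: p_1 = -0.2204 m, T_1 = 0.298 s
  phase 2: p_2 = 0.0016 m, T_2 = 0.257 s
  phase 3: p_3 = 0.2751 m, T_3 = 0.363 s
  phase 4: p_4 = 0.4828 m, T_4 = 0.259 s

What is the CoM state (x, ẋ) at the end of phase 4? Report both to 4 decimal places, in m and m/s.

x = -0.1016, ẋ = -1.4100

phase 1: p=-0.2204, T=0.298, ωT=0.945256, cosh=1.481026, sinh=1.092446; start (x,ẋ)=(-0.094200, -0.019700) → end (x,ẋ)=(-0.040279, 0.408137)
phase 2: p=0.0016, T=0.257, ωT=0.815204, cosh=1.351093, sinh=0.908544; start (x,ẋ)=(-0.040279, 0.408137) → end (x,ẋ)=(0.061918, 0.430739)
phase 3: p=0.2751, T=0.363, ωT=1.151436, cosh=1.739457, sinh=1.423274; start (x,ẋ)=(0.061918, 0.430739) → end (x,ẋ)=(0.097552, -0.213184)
phase 4: p=0.4828, T=0.259, ωT=0.821548, cosh=1.356884, sinh=0.917133; start (x,ẋ)=(0.097552, -0.213184) → end (x,ẋ)=(-0.101575, -1.410008)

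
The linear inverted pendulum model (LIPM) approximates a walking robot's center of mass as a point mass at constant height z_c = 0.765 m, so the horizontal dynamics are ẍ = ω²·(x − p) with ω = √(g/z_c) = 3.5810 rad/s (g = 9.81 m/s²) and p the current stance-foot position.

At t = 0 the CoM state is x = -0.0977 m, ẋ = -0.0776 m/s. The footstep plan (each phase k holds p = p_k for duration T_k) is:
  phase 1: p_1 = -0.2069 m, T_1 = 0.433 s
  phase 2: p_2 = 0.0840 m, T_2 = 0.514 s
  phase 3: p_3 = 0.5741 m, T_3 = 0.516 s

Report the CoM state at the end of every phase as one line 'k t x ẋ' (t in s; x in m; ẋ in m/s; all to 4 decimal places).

1 0.4330 0.0133 0.6891
2 0.9470 0.4466 1.4480
3 1.4630 1.4107 3.2960

phase 1: p=-0.2069, T=0.433, ωT=1.550573, cosh=2.463149, sinh=2.251022; start (x,ẋ)=(-0.097700, -0.077600) → end (x,ẋ)=(0.013296, 0.689111)
phase 2: p=0.0840, T=0.514, ωT=1.840634, cosh=3.229624, sinh=3.070907; start (x,ẋ)=(0.013296, 0.689111) → end (x,ẋ)=(0.446605, 1.448047)
phase 3: p=0.5741, T=0.516, ωT=1.847796, cosh=3.251701, sinh=3.094117; start (x,ẋ)=(0.446605, 1.448047) → end (x,ẋ)=(1.410691, 3.295968)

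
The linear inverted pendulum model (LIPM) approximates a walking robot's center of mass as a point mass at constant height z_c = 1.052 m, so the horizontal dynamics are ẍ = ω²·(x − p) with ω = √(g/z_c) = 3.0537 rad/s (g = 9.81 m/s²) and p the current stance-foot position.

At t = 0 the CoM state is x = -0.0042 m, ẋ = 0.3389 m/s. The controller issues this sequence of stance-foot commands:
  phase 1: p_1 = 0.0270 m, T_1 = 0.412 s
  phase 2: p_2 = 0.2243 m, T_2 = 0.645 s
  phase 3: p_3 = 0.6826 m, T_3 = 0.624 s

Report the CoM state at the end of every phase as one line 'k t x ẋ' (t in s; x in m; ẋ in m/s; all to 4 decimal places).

1 0.4120 0.1472 0.4903
2 1.0570 0.5067 0.9638
3 1.6810 1.1158 1.5460

phase 1: p=0.0270, T=0.412, ωT=1.258124, cosh=1.901501, sinh=1.617314; start (x,ẋ)=(-0.004200, 0.338900) → end (x,ẋ)=(0.147163, 0.490328)
phase 2: p=0.2243, T=0.645, ωT=1.969637, cosh=3.653789, sinh=3.514281; start (x,ẋ)=(0.147163, 0.490328) → end (x,ẋ)=(0.506741, 0.963755)
phase 3: p=0.6826, T=0.624, ωT=1.905509, cosh=3.435787, sinh=3.287040; start (x,ẋ)=(0.506741, 0.963755) → end (x,ẋ)=(1.115782, 1.546045)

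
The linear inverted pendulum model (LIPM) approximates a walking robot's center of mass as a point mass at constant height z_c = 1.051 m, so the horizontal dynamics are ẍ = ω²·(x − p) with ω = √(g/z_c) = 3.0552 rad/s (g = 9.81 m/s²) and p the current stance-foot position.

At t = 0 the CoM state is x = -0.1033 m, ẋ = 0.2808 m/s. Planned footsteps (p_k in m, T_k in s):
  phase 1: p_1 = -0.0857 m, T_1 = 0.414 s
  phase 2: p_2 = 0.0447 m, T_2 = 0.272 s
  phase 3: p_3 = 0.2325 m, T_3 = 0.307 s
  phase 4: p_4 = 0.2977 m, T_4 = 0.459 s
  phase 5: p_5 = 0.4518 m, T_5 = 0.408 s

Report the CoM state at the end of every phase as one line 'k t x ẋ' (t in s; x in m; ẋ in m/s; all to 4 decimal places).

1 0.4140 0.0305 0.4494
2 0.6860 0.1620 0.5732
3 0.9930 0.3317 0.6116
4 1.4520 0.7531 1.5162
5 1.8600 1.8108 4.3232

phase 1: p=-0.0857, T=0.414, ωT=1.264853, cosh=1.912426, sinh=1.630145; start (x,ẋ)=(-0.103300, 0.280800) → end (x,ẋ)=(0.030466, 0.449354)
phase 2: p=0.0447, T=0.272, ωT=0.831014, cosh=1.365627, sinh=0.930020; start (x,ẋ)=(0.030466, 0.449354) → end (x,ẋ)=(0.162048, 0.573206)
phase 3: p=0.2325, T=0.307, ωT=0.937946, cosh=1.473080, sinh=1.081649; start (x,ẋ)=(0.162048, 0.573206) → end (x,ẋ)=(0.331653, 0.611557)
phase 4: p=0.2977, T=0.459, ωT=1.402337, cosh=2.155354, sinh=1.909333; start (x,ẋ)=(0.331653, 0.611557) → end (x,ẋ)=(0.753070, 1.516183)
phase 5: p=0.4518, T=0.408, ωT=1.246522, cosh=1.882863, sinh=1.595360; start (x,ẋ)=(0.753070, 1.516183) → end (x,ẋ)=(1.810769, 4.323201)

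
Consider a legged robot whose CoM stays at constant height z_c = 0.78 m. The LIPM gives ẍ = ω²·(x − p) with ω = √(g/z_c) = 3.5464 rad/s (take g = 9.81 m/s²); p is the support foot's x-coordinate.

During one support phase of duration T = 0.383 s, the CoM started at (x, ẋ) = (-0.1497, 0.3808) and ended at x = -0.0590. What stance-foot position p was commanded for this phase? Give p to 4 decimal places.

ωT = 3.5464·0.383 = 1.358271; cosh(ωT) = 2.073284, sinh(ωT) = 1.816179
x(T) = p + (x₀−p)·cosh(ωT) + (ẋ₀/ω)·sinh(ωT) ⇒ p·(1 − cosh) = x(T) − x₀·cosh − (ẋ₀/ω)·sinh
numerator   = -0.0590 − (-0.1497)·2.073284 − (0.3808/3.5464)·1.816179 = 0.056356
denominator = 1 − 2.073284 = -1.073284
p = 0.056356 / -1.073284 = -0.0525

p = -0.0525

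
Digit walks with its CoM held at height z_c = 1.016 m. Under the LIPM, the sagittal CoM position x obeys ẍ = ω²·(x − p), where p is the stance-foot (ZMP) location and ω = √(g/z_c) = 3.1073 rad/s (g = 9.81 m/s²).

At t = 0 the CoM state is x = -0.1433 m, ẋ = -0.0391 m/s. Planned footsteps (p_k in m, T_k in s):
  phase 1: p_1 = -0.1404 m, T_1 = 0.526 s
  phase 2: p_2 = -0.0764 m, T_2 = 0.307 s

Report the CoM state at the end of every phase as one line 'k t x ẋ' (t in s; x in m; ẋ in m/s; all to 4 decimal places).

1 0.5260 -0.1791 -0.1263
2 0.8330 -0.2745 -0.5411

phase 1: p=-0.1404, T=0.526, ωT=1.634440, cosh=2.660823, sinh=2.465762; start (x,ẋ)=(-0.143300, -0.039100) → end (x,ẋ)=(-0.179144, -0.126258)
phase 2: p=-0.0764, T=0.307, ωT=0.953941, cosh=1.490570, sinh=1.105350; start (x,ẋ)=(-0.179144, -0.126258) → end (x,ẋ)=(-0.274460, -0.541085)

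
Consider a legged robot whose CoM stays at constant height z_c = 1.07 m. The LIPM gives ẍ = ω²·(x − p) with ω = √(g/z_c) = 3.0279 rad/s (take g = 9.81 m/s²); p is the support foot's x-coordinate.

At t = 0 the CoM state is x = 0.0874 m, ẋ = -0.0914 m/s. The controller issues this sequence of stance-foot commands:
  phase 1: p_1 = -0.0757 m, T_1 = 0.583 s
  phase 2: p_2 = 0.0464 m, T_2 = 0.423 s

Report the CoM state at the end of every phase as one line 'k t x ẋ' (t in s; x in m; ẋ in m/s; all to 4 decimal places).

phase 1: p=-0.0757, T=0.583, ωT=1.765266, cosh=3.007133, sinh=2.835992; start (x,ẋ)=(0.087400, -0.091400) → end (x,ẋ)=(0.329156, 1.125704)
phase 2: p=0.0464, T=0.423, ωT=1.280802, cosh=1.938669, sinh=1.660855; start (x,ẋ)=(0.329156, 1.125704) → end (x,ẋ)=(1.212039, 3.604322)

1 0.5830 0.3292 1.1257
2 1.0060 1.2120 3.6043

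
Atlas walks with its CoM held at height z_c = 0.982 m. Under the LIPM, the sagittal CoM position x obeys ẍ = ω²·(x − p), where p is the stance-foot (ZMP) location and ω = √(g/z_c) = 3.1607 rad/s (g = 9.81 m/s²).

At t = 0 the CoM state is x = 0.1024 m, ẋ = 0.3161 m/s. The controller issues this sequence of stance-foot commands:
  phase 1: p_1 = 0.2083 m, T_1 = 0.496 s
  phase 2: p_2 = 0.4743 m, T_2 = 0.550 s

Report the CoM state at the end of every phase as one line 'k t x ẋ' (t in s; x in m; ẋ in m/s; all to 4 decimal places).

phase 1: p=0.2083, T=0.496, ωT=1.567707, cosh=2.502081, sinh=2.293559; start (x,ẋ)=(0.102400, 0.316100) → end (x,ẋ)=(0.172707, 0.023212)
phase 2: p=0.4743, T=0.550, ωT=1.738385, cosh=2.931977, sinh=2.756173; start (x,ẋ)=(0.172707, 0.023212) → end (x,ẋ)=(-0.389722, -2.559248)

1 0.4960 0.1727 0.0232
2 1.0460 -0.3897 -2.5592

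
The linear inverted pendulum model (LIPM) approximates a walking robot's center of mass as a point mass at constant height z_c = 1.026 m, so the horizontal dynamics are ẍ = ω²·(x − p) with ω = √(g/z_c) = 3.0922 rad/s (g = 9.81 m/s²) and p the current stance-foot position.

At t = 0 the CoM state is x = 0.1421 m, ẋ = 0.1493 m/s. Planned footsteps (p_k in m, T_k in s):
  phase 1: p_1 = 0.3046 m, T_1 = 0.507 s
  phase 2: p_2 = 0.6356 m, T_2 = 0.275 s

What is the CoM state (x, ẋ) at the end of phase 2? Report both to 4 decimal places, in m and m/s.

phase 1: p=0.3046, T=0.507, ωT=1.567745, cosh=2.502169, sinh=2.293654; start (x,ẋ)=(0.142100, 0.149300) → end (x,ẋ)=(0.008742, -0.778947)
phase 2: p=0.6356, T=0.275, ωT=0.850355, cosh=1.383870, sinh=0.956607; start (x,ẋ)=(0.008742, -0.778947) → end (x,ẋ)=(-0.472867, -2.932222)

x = -0.4729, ẋ = -2.9322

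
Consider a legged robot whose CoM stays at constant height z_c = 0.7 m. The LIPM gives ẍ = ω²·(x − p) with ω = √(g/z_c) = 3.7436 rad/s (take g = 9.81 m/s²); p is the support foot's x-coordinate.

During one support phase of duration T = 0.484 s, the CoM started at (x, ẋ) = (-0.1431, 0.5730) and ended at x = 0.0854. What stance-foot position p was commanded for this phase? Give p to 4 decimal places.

ωT = 3.7436·0.484 = 1.811902; cosh(ωT) = 3.142713, sinh(ωT) = 2.979370
x(T) = p + (x₀−p)·cosh(ωT) + (ẋ₀/ω)·sinh(ωT) ⇒ p·(1 − cosh) = x(T) − x₀·cosh − (ẋ₀/ω)·sinh
numerator   = 0.0854 − (-0.1431)·3.142713 − (0.5730/3.7436)·2.979370 = 0.079096
denominator = 1 − 3.142713 = -2.142713
p = 0.079096 / -2.142713 = -0.0369

p = -0.0369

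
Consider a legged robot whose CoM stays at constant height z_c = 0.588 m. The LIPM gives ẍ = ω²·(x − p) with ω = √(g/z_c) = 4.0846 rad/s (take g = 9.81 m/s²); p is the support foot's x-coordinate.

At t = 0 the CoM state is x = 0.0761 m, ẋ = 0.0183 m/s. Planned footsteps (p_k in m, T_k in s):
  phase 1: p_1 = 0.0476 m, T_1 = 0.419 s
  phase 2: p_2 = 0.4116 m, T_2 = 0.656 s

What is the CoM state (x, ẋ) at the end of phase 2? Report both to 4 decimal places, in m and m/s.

x = -0.9229, ẋ = -5.3500

phase 1: p=0.0476, T=0.419, ωT=1.711447, cosh=2.858787, sinh=2.678183; start (x,ẋ)=(0.076100, 0.018300) → end (x,ẋ)=(0.141074, 0.364086)
phase 2: p=0.4116, T=0.656, ωT=2.679498, cosh=7.323183, sinh=7.254585; start (x,ẋ)=(0.141074, 0.364086) → end (x,ẋ)=(-0.922862, -5.349969)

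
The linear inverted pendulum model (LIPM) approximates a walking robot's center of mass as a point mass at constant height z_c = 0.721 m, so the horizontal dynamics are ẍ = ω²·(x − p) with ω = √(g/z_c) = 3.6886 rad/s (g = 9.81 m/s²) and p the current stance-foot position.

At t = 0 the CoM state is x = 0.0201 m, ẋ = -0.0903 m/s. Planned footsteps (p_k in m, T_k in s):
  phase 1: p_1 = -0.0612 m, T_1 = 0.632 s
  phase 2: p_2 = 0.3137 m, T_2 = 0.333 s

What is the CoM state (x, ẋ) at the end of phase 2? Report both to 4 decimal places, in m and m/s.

x = 0.6186, ẋ = 1.5183

phase 1: p=-0.0612, T=0.632, ωT=2.331195, cosh=5.193706, sinh=5.096527; start (x,ẋ)=(0.020100, -0.090300) → end (x,ẋ)=(0.236281, 1.059371)
phase 2: p=0.3137, T=0.333, ωT=1.228304, cosh=1.854110, sinh=1.561321; start (x,ẋ)=(0.236281, 1.059371) → end (x,ẋ)=(0.618570, 1.518328)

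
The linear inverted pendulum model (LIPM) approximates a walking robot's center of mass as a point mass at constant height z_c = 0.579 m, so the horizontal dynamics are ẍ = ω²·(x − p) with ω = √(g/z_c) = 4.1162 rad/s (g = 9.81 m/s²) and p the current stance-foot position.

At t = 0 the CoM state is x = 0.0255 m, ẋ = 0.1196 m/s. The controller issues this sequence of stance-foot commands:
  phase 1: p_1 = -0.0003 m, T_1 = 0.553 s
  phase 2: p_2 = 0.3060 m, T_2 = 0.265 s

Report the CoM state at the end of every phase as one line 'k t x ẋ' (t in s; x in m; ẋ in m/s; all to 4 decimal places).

phase 1: p=-0.0003, T=0.553, ωT=2.276259, cosh=4.921419, sinh=4.818751; start (x,ẋ)=(0.025500, 0.119600) → end (x,ẋ)=(0.266686, 1.100343)
phase 2: p=0.3060, T=0.265, ωT=1.090793, cosh=1.656292, sinh=1.320342; start (x,ẋ)=(0.266686, 1.100343) → end (x,ẋ)=(0.593838, 1.608826)

1 0.5530 0.2667 1.1003
2 0.8180 0.5938 1.6088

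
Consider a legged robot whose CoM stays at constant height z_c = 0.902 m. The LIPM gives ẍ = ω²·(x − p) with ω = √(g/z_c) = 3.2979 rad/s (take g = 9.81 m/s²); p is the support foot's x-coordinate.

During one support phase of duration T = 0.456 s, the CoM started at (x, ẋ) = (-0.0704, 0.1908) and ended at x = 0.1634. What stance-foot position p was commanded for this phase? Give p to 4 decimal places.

p = -0.1513

ωT = 3.2979·0.456 = 1.503842; cosh(ωT) = 2.360609, sinh(ωT) = 2.138334
x(T) = p + (x₀−p)·cosh(ωT) + (ẋ₀/ω)·sinh(ωT) ⇒ p·(1 − cosh) = x(T) − x₀·cosh − (ẋ₀/ω)·sinh
numerator   = 0.1634 − (-0.0704)·2.360609 − (0.1908/3.2979)·2.138334 = 0.205874
denominator = 1 − 2.360609 = -1.360609
p = 0.205874 / -1.360609 = -0.1513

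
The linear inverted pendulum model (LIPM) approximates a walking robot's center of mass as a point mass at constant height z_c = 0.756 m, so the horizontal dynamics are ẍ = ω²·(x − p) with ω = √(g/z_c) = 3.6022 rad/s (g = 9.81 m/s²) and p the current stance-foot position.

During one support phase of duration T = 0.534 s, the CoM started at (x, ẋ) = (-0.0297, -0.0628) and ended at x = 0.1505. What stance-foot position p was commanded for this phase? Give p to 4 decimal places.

ωT = 3.6022·0.534 = 1.923575; cosh(ωT) = 3.495735, sinh(ωT) = 3.349651
x(T) = p + (x₀−p)·cosh(ωT) + (ẋ₀/ω)·sinh(ωT) ⇒ p·(1 − cosh) = x(T) − x₀·cosh − (ẋ₀/ω)·sinh
numerator   = 0.1505 − (-0.0297)·3.495735 − (-0.0628/3.6022)·3.349651 = 0.312720
denominator = 1 − 3.495735 = -2.495735
p = 0.312720 / -2.495735 = -0.1253

p = -0.1253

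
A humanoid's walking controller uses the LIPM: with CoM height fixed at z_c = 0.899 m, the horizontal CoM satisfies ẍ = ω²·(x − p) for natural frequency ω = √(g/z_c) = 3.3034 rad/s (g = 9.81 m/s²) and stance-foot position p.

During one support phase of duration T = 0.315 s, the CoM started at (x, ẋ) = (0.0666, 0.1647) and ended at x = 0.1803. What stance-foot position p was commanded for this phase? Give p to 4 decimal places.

ωT = 3.3034·0.315 = 1.040571; cosh(ωT) = 1.592043, sinh(ωT) = 1.238790
x(T) = p + (x₀−p)·cosh(ωT) + (ẋ₀/ω)·sinh(ωT) ⇒ p·(1 − cosh) = x(T) − x₀·cosh − (ẋ₀/ω)·sinh
numerator   = 0.1803 − (0.0666)·1.592043 − (0.1647/3.3034)·1.238790 = 0.012507
denominator = 1 − 1.592043 = -0.592043
p = 0.012507 / -0.592043 = -0.0211

p = -0.0211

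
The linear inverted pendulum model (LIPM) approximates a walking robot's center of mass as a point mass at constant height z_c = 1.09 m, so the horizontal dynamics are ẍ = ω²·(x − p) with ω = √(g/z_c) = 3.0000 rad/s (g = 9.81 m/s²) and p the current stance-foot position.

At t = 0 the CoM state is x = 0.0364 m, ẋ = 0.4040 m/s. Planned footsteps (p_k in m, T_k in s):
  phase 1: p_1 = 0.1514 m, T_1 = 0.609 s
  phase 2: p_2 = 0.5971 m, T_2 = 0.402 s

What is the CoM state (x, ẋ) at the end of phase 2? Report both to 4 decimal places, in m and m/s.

phase 1: p=0.1514, T=0.609, ωT=1.827000, cosh=3.188054, sinh=3.027159; start (x,ẋ)=(0.036400, 0.404000) → end (x,ẋ)=(0.192431, 0.243604)
phase 2: p=0.5971, T=0.402, ωT=1.206000, cosh=1.819745, sinh=1.520353; start (x,ẋ)=(0.192431, 0.243604) → end (x,ẋ)=(-0.015839, -1.402421)

x = -0.0158, ẋ = -1.4024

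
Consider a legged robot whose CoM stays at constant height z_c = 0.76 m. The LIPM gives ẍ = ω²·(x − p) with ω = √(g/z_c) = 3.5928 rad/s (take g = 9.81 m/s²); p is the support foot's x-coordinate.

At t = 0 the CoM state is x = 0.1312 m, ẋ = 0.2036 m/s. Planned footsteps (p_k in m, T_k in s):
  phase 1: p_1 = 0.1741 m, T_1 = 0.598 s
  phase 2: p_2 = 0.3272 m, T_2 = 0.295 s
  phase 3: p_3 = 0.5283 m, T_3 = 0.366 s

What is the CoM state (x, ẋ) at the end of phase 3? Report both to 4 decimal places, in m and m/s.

phase 1: p=0.1741, T=0.598, ωT=2.148494, cosh=4.344301, sinh=4.227642; start (x,ẋ)=(0.131200, 0.203600) → end (x,ẋ)=(0.227305, 0.232889)
phase 2: p=0.3272, T=0.295, ωT=1.059876, cosh=1.616256, sinh=1.269757; start (x,ẋ)=(0.227305, 0.232889) → end (x,ẋ)=(0.248051, -0.079311)
phase 3: p=0.5283, T=0.366, ωT=1.314965, cosh=1.996552, sinh=1.728068; start (x,ẋ)=(0.248051, -0.079311) → end (x,ẋ)=(-0.069378, -1.898300)

x = -0.0694, ẋ = -1.8983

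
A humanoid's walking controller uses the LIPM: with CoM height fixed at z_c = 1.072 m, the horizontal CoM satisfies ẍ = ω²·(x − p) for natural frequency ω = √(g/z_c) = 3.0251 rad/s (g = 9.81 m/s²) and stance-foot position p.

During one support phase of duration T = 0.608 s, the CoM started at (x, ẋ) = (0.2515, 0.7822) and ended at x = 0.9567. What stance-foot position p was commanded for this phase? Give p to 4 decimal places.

ωT = 3.0251·0.608 = 1.839261; cosh(ωT) = 3.225410, sinh(ωT) = 3.066475
x(T) = p + (x₀−p)·cosh(ωT) + (ẋ₀/ω)·sinh(ωT) ⇒ p·(1 − cosh) = x(T) − x₀·cosh − (ẋ₀/ω)·sinh
numerator   = 0.9567 − (0.2515)·3.225410 − (0.7822/3.0251)·3.066475 = -0.647389
denominator = 1 − 3.225410 = -2.225410
p = -0.647389 / -2.225410 = 0.2909

p = 0.2909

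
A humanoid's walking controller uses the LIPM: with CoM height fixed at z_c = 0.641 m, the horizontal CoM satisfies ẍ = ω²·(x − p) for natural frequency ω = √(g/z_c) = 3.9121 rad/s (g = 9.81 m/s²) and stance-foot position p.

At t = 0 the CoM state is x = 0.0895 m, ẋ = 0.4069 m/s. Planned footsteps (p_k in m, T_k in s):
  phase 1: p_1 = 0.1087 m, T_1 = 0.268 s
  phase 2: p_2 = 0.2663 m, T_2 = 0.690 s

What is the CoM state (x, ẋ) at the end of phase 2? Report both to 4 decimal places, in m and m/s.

phase 1: p=0.1087, T=0.268, ωT=1.048443, cosh=1.601844, sinh=1.251361; start (x,ẋ)=(0.089500, 0.406900) → end (x,ẋ)=(0.208099, 0.557798)
phase 2: p=0.2663, T=0.690, ωT=2.699349, cosh=7.468649, sinh=7.401399; start (x,ẋ)=(0.208099, 0.557798) → end (x,ẋ)=(0.886932, 2.480796)

x = 0.8869, ẋ = 2.4808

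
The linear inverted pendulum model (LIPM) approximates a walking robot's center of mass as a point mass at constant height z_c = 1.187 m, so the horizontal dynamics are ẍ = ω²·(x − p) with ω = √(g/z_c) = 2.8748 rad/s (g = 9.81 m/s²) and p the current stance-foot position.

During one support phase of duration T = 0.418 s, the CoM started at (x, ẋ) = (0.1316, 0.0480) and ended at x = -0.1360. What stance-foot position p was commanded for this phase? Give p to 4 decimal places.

ωT = 2.8748·0.418 = 1.201666; cosh(ωT) = 1.813173, sinh(ωT) = 1.512481
x(T) = p + (x₀−p)·cosh(ωT) + (ẋ₀/ω)·sinh(ωT) ⇒ p·(1 − cosh) = x(T) − x₀·cosh − (ẋ₀/ω)·sinh
numerator   = -0.1360 − (0.1316)·1.813173 − (0.0480/2.8748)·1.512481 = -0.399867
denominator = 1 − 1.813173 = -0.813173
p = -0.399867 / -0.813173 = 0.4917

p = 0.4917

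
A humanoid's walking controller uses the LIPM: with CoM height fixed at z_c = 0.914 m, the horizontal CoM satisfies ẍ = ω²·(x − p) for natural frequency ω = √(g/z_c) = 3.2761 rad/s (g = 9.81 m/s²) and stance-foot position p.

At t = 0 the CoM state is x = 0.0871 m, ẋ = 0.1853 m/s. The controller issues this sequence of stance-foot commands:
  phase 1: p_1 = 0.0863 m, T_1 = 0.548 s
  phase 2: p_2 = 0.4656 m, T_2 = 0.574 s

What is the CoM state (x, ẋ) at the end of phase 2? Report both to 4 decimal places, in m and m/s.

phase 1: p=0.0863, T=0.548, ωT=1.795303, cosh=3.093687, sinh=2.927610; start (x,ẋ)=(0.087100, 0.185300) → end (x,ẋ)=(0.254364, 0.580933)
phase 2: p=0.4656, T=0.574, ωT=1.880481, cosh=3.354589, sinh=3.202072; start (x,ẋ)=(0.254364, 0.580933) → end (x,ẋ)=(0.324796, -0.267139)

x = 0.3248, ẋ = -0.2671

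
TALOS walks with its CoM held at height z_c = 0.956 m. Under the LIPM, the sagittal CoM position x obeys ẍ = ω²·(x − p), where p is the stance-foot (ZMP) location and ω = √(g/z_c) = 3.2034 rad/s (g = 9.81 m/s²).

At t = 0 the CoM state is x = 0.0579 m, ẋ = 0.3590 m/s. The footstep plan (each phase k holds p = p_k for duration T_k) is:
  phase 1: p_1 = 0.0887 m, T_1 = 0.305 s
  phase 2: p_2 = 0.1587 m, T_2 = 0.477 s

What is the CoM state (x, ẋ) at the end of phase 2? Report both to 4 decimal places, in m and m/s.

x = 0.4815, ẋ = 1.1201

phase 1: p=0.0887, T=0.305, ωT=0.977037, cosh=1.516499, sinh=1.140074; start (x,ẋ)=(0.057900, 0.359000) → end (x,ẋ)=(0.169758, 0.431938)
phase 2: p=0.1587, T=0.477, ωT=1.528022, cosh=2.413007, sinh=2.196043; start (x,ẋ)=(0.169758, 0.431938) → end (x,ẋ)=(0.481492, 1.120062)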